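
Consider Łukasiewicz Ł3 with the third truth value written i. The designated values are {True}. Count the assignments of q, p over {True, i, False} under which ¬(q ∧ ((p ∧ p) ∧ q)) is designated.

5

Of the 9 assignments, 5 give a value in {True}.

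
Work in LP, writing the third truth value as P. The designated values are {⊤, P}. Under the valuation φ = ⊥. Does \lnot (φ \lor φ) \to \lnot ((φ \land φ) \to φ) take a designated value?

φ \lor φ = ⊥ \lor ⊥ = ⊥
\lnot (φ \lor φ) = \lnot ⊥ = ⊤
φ \land φ = ⊥ \land ⊥ = ⊥
(φ \land φ) \to φ = ⊥ \to ⊥ = ⊤
\lnot ((φ \land φ) \to φ) = \lnot ⊤ = ⊥
\lnot (φ \lor φ) \to \lnot ((φ \land φ) \to φ) = ⊤ \to ⊥ = ⊥
⊥ ∉ {⊤, P}.

No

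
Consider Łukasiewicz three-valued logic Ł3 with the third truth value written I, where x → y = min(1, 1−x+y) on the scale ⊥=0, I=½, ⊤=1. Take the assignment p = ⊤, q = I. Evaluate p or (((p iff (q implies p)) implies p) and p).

⊤

q implies p = I implies ⊤ = ⊤  [min(1, 1−½+1)]
p iff (q implies p) = ⊤ iff ⊤ = ⊤
(p iff (q implies p)) implies p = ⊤ implies ⊤ = ⊤
((p iff (q implies p)) implies p) and p = ⊤ and ⊤ = ⊤
p or (((p iff (q implies p)) implies p) and p) = ⊤ or ⊤ = ⊤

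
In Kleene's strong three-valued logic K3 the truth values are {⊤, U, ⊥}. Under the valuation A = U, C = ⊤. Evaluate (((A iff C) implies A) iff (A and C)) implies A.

A iff C = U iff ⊤ = U
(A iff C) implies A = U implies U = U  [not U or U]
A and C = U and ⊤ = U
((A iff C) implies A) iff (A and C) = U iff U = U
(((A iff C) implies A) iff (A and C)) implies A = U implies U = U

U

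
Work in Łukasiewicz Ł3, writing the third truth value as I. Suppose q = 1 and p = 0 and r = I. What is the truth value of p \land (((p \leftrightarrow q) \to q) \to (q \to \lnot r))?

p \leftrightarrow q = 0 \leftrightarrow 1 = 0
(p \leftrightarrow q) \to q = 0 \to 1 = 1
\lnot r = \lnot I = I
q \to \lnot r = 1 \to I = I
((p \leftrightarrow q) \to q) \to (q \to \lnot r) = 1 \to I = I
p \land (((p \leftrightarrow q) \to q) \to (q \to \lnot r)) = 0 \land I = 0

0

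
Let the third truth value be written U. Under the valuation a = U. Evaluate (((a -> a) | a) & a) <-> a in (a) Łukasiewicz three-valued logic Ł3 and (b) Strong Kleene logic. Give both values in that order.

⊤; U

In Łukasiewicz three-valued logic Ł3: a -> a = U -> U = ⊤  [min(1, 1−½+½)]
(a -> a) | a = ⊤ | U = ⊤
((a -> a) | a) & a = ⊤ & U = U
(((a -> a) | a) & a) <-> a = U <-> U = ⊤
In Strong Kleene logic: a -> a = U -> U = U  [~U | U]
(a -> a) | a = U | U = U
((a -> a) | a) & a = U & U = U
(((a -> a) | a) & a) <-> a = U <-> U = U
They differ because Łukasiewicz three-valued logic Ł3 and Strong Kleene logic treat U differently under implication.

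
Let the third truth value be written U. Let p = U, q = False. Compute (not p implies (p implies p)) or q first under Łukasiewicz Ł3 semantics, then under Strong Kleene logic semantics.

True; U

In Łukasiewicz Ł3: not p = not U = U
p implies p = U implies U = True
not p implies (p implies p) = U implies True = True
(not p implies (p implies p)) or q = True or False = True
In Strong Kleene logic: not p = not U = U
p implies p = U implies U = U  [not U or U]
not p implies (p implies p) = U implies U = U
(not p implies (p implies p)) or q = U or False = U
They differ because Łukasiewicz Ł3 and Strong Kleene logic treat U differently under implication.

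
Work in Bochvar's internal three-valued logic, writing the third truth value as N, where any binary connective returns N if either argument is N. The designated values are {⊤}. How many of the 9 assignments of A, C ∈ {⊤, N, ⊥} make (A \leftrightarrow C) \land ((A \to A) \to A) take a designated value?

Designated under: (A=⊤, C=⊤).

1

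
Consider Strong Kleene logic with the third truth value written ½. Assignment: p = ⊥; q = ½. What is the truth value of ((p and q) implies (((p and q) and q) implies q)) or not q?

p and q = ⊥ and ½ = ⊥
p and q = ⊥ and ½ = ⊥
(p and q) and q = ⊥ and ½ = ⊥
((p and q) and q) implies q = ⊥ implies ½ = ⊤  [not ⊥ or ½]
(p and q) implies (((p and q) and q) implies q) = ⊥ implies ⊤ = ⊤
not q = not ½ = ½
((p and q) implies (((p and q) and q) implies q)) or not q = ⊤ or ½ = ⊤

⊤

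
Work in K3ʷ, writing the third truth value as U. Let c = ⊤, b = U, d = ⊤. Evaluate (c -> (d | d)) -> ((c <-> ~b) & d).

U

d | d = ⊤ | ⊤ = ⊤
c -> (d | d) = ⊤ -> ⊤ = ⊤
~b = ~U = U
c <-> ~b = ⊤ <-> U = U
(c <-> ~b) & d = U & ⊤ = U
(c -> (d | d)) -> ((c <-> ~b) & d) = ⊤ -> U = U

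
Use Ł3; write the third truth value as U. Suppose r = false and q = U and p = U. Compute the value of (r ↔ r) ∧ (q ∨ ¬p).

U

r ↔ r = false ↔ false = true
¬p = ¬U = U
q ∨ ¬p = U ∨ U = U
(r ↔ r) ∧ (q ∨ ¬p) = true ∧ U = U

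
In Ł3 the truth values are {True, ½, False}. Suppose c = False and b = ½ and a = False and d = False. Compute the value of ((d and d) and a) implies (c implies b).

d and d = False and False = False
(d and d) and a = False and False = False
c implies b = False implies ½ = True  [min(1, 1−0+½)]
((d and d) and a) implies (c implies b) = False implies True = True

True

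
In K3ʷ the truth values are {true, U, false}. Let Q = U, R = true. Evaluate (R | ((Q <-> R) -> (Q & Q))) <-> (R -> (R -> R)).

Q <-> R = U <-> true = U
Q & Q = U & U = U
(Q <-> R) -> (Q & Q) = U -> U = U
R | ((Q <-> R) -> (Q & Q)) = true | U = U
R -> R = true -> true = true
R -> (R -> R) = true -> true = true
(R | ((Q <-> R) -> (Q & Q))) <-> (R -> (R -> R)) = U <-> true = U

U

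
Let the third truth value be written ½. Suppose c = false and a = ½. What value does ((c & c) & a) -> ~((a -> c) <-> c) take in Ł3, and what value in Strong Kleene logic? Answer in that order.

true; true

In Ł3: c & c = false & false = false
(c & c) & a = false & ½ = false
a -> c = ½ -> false = ½  [min(1, 1−½+0)]
(a -> c) <-> c = ½ <-> false = ½
~((a -> c) <-> c) = ~½ = ½
((c & c) & a) -> ~((a -> c) <-> c) = false -> ½ = true
In Strong Kleene logic: c & c = false & false = false
(c & c) & a = false & ½ = false
a -> c = ½ -> false = ½
(a -> c) <-> c = ½ <-> false = ½
~((a -> c) <-> c) = ~½ = ½
((c & c) & a) -> ~((a -> c) <-> c) = false -> ½ = true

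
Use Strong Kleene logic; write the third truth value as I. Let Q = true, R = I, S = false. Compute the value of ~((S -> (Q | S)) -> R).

Q | S = true | false = true
S -> (Q | S) = false -> true = true
(S -> (Q | S)) -> R = true -> I = I  [~true | I]
~((S -> (Q | S)) -> R) = ~I = I

I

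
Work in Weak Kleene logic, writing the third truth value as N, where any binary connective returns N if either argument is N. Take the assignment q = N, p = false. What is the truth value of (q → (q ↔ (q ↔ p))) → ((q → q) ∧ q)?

q ↔ p = N ↔ false = N
q ↔ (q ↔ p) = N ↔ N = N
q → (q ↔ (q ↔ p)) = N → N = N
q → q = N → N = N
(q → q) ∧ q = N ∧ N = N
(q → (q ↔ (q ↔ p))) → ((q → q) ∧ q) = N → N = N

N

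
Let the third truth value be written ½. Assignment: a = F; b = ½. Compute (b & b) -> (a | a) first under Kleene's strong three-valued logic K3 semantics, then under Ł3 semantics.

In Kleene's strong three-valued logic K3: b & b = ½ & ½ = ½
a | a = F | F = F
(b & b) -> (a | a) = ½ -> F = ½  [~½ | F]
In Ł3: b & b = ½ & ½ = ½
a | a = F | F = F
(b & b) -> (a | a) = ½ -> F = ½  [min(1, 1−½+0)]

½; ½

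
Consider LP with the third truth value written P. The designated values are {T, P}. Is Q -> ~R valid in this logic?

Countermodel: Q=T, R=T gives F, which is not designated.

No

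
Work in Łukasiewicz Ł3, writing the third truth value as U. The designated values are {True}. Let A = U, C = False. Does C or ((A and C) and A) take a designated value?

A and C = U and False = False
(A and C) and A = False and U = False
C or ((A and C) and A) = False or False = False
False ∉ {True}.

No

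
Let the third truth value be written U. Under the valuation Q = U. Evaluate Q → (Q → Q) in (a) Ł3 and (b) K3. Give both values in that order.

True; U

In Ł3: Q → Q = U → U = True  [min(1, 1−½+½)]
Q → (Q → Q) = U → True = True
In K3: Q → Q = U → U = U
Q → (Q → Q) = U → U = U
They differ because Ł3 and K3 treat U differently under implication.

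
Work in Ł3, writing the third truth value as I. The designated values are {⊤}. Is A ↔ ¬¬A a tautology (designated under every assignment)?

Yes

Every assignment of A over {⊤, I, ⊥} gives a value in {⊤}.
In particular, with A=I: A ↔ ¬¬A = ⊤.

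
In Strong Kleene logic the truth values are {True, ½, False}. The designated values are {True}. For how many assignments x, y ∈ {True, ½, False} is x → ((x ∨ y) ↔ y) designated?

5

Of the 9 assignments, 5 give a value in {True}.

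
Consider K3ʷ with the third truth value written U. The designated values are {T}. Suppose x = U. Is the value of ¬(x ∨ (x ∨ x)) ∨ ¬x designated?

No

x ∨ x = U ∨ U = U
x ∨ (x ∨ x) = U ∨ U = U
¬(x ∨ (x ∨ x)) = ¬U = U
¬x = ¬U = U
¬(x ∨ (x ∨ x)) ∨ ¬x = U ∨ U = U
U ∉ {T}.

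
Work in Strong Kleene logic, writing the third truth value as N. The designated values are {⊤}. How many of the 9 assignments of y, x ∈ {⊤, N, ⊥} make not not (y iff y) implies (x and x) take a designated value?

Designated under: (y=⊤, x=⊤); (y=N, x=⊤); (y=⊥, x=⊤).

3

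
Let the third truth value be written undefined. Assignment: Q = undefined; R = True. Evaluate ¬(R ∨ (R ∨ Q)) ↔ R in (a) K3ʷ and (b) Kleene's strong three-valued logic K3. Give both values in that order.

undefined; False

In K3ʷ: R ∨ Q = True ∨ undefined = undefined
R ∨ (R ∨ Q) = True ∨ undefined = undefined
¬(R ∨ (R ∨ Q)) = ¬undefined = undefined
¬(R ∨ (R ∨ Q)) ↔ R = undefined ↔ True = undefined
In Kleene's strong three-valued logic K3: R ∨ Q = True ∨ undefined = True
R ∨ (R ∨ Q) = True ∨ True = True
¬(R ∨ (R ∨ Q)) = ¬True = False
¬(R ∨ (R ∨ Q)) ↔ R = False ↔ True = False
They differ because K3ʷ and Kleene's strong three-valued logic K3 treat undefined differently under the binary connectives.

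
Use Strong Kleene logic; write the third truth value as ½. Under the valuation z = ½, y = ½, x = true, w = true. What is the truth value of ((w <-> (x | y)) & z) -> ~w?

x | y = true | ½ = true
w <-> (x | y) = true <-> true = true
(w <-> (x | y)) & z = true & ½ = ½
~w = ~true = false
((w <-> (x | y)) & z) -> ~w = ½ -> false = ½  [~½ | false]

½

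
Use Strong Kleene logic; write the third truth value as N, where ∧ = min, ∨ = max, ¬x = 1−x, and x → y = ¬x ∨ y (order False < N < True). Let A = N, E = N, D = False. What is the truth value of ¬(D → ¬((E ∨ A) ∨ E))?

E ∨ A = N ∨ N = N
(E ∨ A) ∨ E = N ∨ N = N
¬((E ∨ A) ∨ E) = ¬N = N
D → ¬((E ∨ A) ∨ E) = False → N = True  [¬False ∨ N]
¬(D → ¬((E ∨ A) ∨ E)) = ¬True = False

False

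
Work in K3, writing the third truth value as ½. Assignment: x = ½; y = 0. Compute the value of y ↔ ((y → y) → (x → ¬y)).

y → y = 0 → 0 = 1
¬y = ¬0 = 1
x → ¬y = ½ → 1 = 1  [¬½ ∨ 1]
(y → y) → (x → ¬y) = 1 → 1 = 1
y ↔ ((y → y) → (x → ¬y)) = 0 ↔ 1 = 0

0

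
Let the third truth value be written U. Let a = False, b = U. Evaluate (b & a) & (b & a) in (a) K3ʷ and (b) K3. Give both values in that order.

In K3ʷ: b & a = U & False = U
b & a = U & False = U
(b & a) & (b & a) = U & U = U
In K3: b & a = U & False = False
b & a = U & False = False
(b & a) & (b & a) = False & False = False
They differ because K3ʷ and K3 treat U differently under the binary connectives.

U; False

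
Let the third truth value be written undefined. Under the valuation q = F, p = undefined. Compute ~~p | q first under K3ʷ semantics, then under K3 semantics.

undefined; undefined

In K3ʷ: ~p = ~undefined = undefined
~~p = ~undefined = undefined
~~p | q = undefined | F = undefined
In K3: ~p = ~undefined = undefined
~~p = ~undefined = undefined
~~p | q = undefined | F = undefined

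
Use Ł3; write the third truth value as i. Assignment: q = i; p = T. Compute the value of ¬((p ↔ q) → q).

p ↔ q = T ↔ i = i
(p ↔ q) → q = i → i = T
¬((p ↔ q) → q) = ¬T = F

F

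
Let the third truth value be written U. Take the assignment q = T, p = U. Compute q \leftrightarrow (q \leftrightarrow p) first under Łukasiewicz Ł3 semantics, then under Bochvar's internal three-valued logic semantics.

In Łukasiewicz Ł3: q \leftrightarrow p = T \leftrightarrow U = U  [1 − |1−½|]
q \leftrightarrow (q \leftrightarrow p) = T \leftrightarrow U = U
In Bochvar's internal three-valued logic: q \leftrightarrow p = T \leftrightarrow U = U
q \leftrightarrow (q \leftrightarrow p) = T \leftrightarrow U = U

U; U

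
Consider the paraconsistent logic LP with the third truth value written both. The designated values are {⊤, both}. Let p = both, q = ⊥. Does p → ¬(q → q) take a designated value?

Yes

q → q = ⊥ → ⊥ = ⊤
¬(q → q) = ¬⊤ = ⊥
p → ¬(q → q) = both → ⊥ = both  [¬both ∨ ⊥]
both ∈ {⊤, both}.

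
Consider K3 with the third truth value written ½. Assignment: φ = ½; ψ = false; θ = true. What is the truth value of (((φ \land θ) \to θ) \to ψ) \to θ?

φ \land θ = ½ \land true = ½
(φ \land θ) \to θ = ½ \to true = true  [\lnot ½ \lor true]
((φ \land θ) \to θ) \to ψ = true \to false = false
(((φ \land θ) \to θ) \to ψ) \to θ = false \to true = true

true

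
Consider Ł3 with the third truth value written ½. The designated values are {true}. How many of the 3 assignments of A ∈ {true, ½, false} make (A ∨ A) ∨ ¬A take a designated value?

2

A=true: true ✓
A=½: ½ ·
A=false: true ✓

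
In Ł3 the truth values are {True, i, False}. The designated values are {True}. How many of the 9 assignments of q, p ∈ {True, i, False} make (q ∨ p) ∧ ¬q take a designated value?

1

Designated under: (q=False, p=True).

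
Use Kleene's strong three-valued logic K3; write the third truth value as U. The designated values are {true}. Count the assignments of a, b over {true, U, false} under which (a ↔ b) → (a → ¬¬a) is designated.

Of the 9 assignments, 6 give a value in {true}.

6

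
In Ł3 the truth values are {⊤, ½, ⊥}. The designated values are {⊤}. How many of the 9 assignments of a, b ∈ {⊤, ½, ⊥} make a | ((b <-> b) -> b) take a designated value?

5

Of the 9 assignments, 5 give a value in {⊤}.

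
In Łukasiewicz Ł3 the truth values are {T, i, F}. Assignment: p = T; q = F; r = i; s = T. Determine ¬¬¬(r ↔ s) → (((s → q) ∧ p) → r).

r ↔ s = i ↔ T = i  [1 − |½−1|]
¬(r ↔ s) = ¬i = i
¬¬(r ↔ s) = ¬i = i
¬¬¬(r ↔ s) = ¬i = i
s → q = T → F = F
(s → q) ∧ p = F ∧ T = F
((s → q) ∧ p) → r = F → i = T
¬¬¬(r ↔ s) → (((s → q) ∧ p) → r) = i → T = T

T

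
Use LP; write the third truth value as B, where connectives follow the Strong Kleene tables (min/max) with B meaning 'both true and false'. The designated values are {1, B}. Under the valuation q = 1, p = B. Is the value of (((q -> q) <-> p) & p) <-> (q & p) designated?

Yes

q -> q = 1 -> 1 = 1
(q -> q) <-> p = 1 <-> B = B
((q -> q) <-> p) & p = B & B = B
q & p = 1 & B = B
(((q -> q) <-> p) & p) <-> (q & p) = B <-> B = B
B ∈ {1, B}.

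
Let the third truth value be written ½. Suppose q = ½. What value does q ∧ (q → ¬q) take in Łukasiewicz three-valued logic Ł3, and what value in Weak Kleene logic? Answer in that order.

In Łukasiewicz three-valued logic Ł3: ¬q = ¬½ = ½
q → ¬q = ½ → ½ = ⊤  [min(1, 1−½+½)]
q ∧ (q → ¬q) = ½ ∧ ⊤ = ½
In Weak Kleene logic: ¬q = ¬½ = ½
q → ¬q = ½ → ½ = ½  [any arg is the third value ⇒ result is the third value]
q ∧ (q → ¬q) = ½ ∧ ½ = ½

½; ½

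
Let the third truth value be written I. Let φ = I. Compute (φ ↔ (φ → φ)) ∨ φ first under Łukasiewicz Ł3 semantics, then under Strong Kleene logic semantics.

I; I

In Łukasiewicz Ł3: φ → φ = I → I = T  [min(1, 1−½+½)]
φ ↔ (φ → φ) = I ↔ T = I
(φ ↔ (φ → φ)) ∨ φ = I ∨ I = I
In Strong Kleene logic: φ → φ = I → I = I  [¬I ∨ I]
φ ↔ (φ → φ) = I ↔ I = I
(φ ↔ (φ → φ)) ∨ φ = I ∨ I = I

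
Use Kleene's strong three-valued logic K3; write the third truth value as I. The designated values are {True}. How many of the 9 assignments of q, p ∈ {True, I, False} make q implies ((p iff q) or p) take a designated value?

Of the 9 assignments, 5 give a value in {True}.

5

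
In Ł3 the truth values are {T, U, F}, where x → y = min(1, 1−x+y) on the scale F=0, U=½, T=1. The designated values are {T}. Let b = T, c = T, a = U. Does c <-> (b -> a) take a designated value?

b -> a = T -> U = U
c <-> (b -> a) = T <-> U = U
U ∉ {T}.

No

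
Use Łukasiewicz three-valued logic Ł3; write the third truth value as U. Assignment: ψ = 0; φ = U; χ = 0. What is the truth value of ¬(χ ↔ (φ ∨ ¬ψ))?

¬ψ = ¬0 = 1
φ ∨ ¬ψ = U ∨ 1 = 1
χ ↔ (φ ∨ ¬ψ) = 0 ↔ 1 = 0
¬(χ ↔ (φ ∨ ¬ψ)) = ¬0 = 1

1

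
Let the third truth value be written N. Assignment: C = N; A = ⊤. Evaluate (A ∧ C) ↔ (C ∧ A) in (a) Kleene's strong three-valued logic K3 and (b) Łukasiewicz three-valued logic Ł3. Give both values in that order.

N; ⊤

In Kleene's strong three-valued logic K3: A ∧ C = ⊤ ∧ N = N
C ∧ A = N ∧ ⊤ = N
(A ∧ C) ↔ (C ∧ A) = N ↔ N = N
In Łukasiewicz three-valued logic Ł3: A ∧ C = ⊤ ∧ N = N
C ∧ A = N ∧ ⊤ = N
(A ∧ C) ↔ (C ∧ A) = N ↔ N = ⊤
They differ because Kleene's strong three-valued logic K3 and Łukasiewicz three-valued logic Ł3 treat N differently under implication.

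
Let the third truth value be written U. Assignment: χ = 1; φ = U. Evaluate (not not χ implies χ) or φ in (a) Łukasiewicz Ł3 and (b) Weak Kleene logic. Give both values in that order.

1; U

In Łukasiewicz Ł3: not χ = not 1 = 0
not not χ = not 0 = 1
not not χ implies χ = 1 implies 1 = 1
(not not χ implies χ) or φ = 1 or U = 1
In Weak Kleene logic: not χ = not 1 = 0
not not χ = not 0 = 1
not not χ implies χ = 1 implies 1 = 1
(not not χ implies χ) or φ = 1 or U = U
They differ because Łukasiewicz Ł3 and Weak Kleene logic treat U differently under the binary connectives.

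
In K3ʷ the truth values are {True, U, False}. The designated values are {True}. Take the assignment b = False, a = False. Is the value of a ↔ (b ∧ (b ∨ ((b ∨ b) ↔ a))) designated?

b ∨ b = False ∨ False = False
(b ∨ b) ↔ a = False ↔ False = True
b ∨ ((b ∨ b) ↔ a) = False ∨ True = True
b ∧ (b ∨ ((b ∨ b) ↔ a)) = False ∧ True = False
a ↔ (b ∧ (b ∨ ((b ∨ b) ↔ a))) = False ↔ False = True
True ∈ {True}.

Yes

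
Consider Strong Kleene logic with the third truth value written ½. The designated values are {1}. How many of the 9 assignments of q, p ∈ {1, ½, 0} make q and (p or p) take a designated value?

Designated under: (q=1, p=1).

1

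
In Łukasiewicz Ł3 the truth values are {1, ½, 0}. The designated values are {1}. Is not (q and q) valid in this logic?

Countermodel: q=1 gives 0, which is not designated.

No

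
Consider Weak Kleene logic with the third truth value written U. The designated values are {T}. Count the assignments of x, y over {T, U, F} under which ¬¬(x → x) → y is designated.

Designated under: (x=T, y=T); (x=F, y=T).

2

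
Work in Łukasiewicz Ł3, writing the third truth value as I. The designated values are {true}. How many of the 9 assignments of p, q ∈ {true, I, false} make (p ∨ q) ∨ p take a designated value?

Of the 9 assignments, 5 give a value in {true}.

5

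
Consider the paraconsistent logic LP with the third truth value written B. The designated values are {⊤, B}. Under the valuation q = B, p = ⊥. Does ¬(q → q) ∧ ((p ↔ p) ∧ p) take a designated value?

q → q = B → B = B  [¬B ∨ B]
¬(q → q) = ¬B = B
p ↔ p = ⊥ ↔ ⊥ = ⊤
(p ↔ p) ∧ p = ⊤ ∧ ⊥ = ⊥
¬(q → q) ∧ ((p ↔ p) ∧ p) = B ∧ ⊥ = ⊥
⊥ ∉ {⊤, B}.

No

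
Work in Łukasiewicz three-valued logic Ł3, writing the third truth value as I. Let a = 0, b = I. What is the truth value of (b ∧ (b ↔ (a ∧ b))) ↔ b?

a ∧ b = 0 ∧ I = 0
b ↔ (a ∧ b) = I ↔ 0 = I  [1 − |½−0|]
b ∧ (b ↔ (a ∧ b)) = I ∧ I = I
(b ∧ (b ↔ (a ∧ b))) ↔ b = I ↔ I = 1

1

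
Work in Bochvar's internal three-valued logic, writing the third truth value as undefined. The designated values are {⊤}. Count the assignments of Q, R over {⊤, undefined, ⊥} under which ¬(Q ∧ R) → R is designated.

2

Designated under: (Q=⊤, R=⊤); (Q=⊥, R=⊤).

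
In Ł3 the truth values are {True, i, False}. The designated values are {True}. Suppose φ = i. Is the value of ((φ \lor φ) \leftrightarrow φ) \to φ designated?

φ \lor φ = i \lor i = i
(φ \lor φ) \leftrightarrow φ = i \leftrightarrow i = True  [1 − |½−½|]
((φ \lor φ) \leftrightarrow φ) \to φ = True \to i = i
i ∉ {True}.

No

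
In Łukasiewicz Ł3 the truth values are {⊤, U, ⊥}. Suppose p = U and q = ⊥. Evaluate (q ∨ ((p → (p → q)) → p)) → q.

U

p → q = U → ⊥ = U  [min(1, 1−½+0)]
p → (p → q) = U → U = ⊤
(p → (p → q)) → p = ⊤ → U = U
q ∨ ((p → (p → q)) → p) = ⊥ ∨ U = U
(q ∨ ((p → (p → q)) → p)) → q = U → ⊥ = U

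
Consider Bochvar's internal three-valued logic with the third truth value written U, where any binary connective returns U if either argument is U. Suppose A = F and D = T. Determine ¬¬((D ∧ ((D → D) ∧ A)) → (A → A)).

T

D → D = T → T = T
(D → D) ∧ A = T ∧ F = F
D ∧ ((D → D) ∧ A) = T ∧ F = F
A → A = F → F = T
(D ∧ ((D → D) ∧ A)) → (A → A) = F → T = T
¬((D ∧ ((D → D) ∧ A)) → (A → A)) = ¬T = F
¬¬((D ∧ ((D → D) ∧ A)) → (A → A)) = ¬F = T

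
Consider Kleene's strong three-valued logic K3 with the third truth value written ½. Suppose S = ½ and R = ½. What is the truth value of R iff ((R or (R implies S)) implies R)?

½

R implies S = ½ implies ½ = ½
R or (R implies S) = ½ or ½ = ½
(R or (R implies S)) implies R = ½ implies ½ = ½
R iff ((R or (R implies S)) implies R) = ½ iff ½ = ½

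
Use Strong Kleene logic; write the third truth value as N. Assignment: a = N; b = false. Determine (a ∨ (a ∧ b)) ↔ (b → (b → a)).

a ∧ b = N ∧ false = false
a ∨ (a ∧ b) = N ∨ false = N
b → a = false → N = true  [¬false ∨ N]
b → (b → a) = false → true = true
(a ∨ (a ∧ b)) ↔ (b → (b → a)) = N ↔ true = N

N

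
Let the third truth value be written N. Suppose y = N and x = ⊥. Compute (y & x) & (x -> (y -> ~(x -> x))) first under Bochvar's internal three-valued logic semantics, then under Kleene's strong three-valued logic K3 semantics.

In Bochvar's internal three-valued logic: y & x = N & ⊥ = N
x -> x = ⊥ -> ⊥ = ⊤
~(x -> x) = ~⊤ = ⊥
y -> ~(x -> x) = N -> ⊥ = N  [any arg is the third value ⇒ result is the third value]
x -> (y -> ~(x -> x)) = ⊥ -> N = N
(y & x) & (x -> (y -> ~(x -> x))) = N & N = N
In Kleene's strong three-valued logic K3: y & x = N & ⊥ = ⊥
x -> x = ⊥ -> ⊥ = ⊤
~(x -> x) = ~⊤ = ⊥
y -> ~(x -> x) = N -> ⊥ = N  [~N | ⊥]
x -> (y -> ~(x -> x)) = ⊥ -> N = ⊤
(y & x) & (x -> (y -> ~(x -> x))) = ⊥ & ⊤ = ⊥
They differ because Bochvar's internal three-valued logic and Kleene's strong three-valued logic K3 treat N differently under the binary connectives.

N; ⊥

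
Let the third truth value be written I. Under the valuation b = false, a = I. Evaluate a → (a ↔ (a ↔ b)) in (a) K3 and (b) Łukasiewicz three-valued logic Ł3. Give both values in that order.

In K3: a ↔ b = I ↔ false = I
a ↔ (a ↔ b) = I ↔ I = I
a → (a ↔ (a ↔ b)) = I → I = I  [¬I ∨ I]
In Łukasiewicz three-valued logic Ł3: a ↔ b = I ↔ false = I  [1 − |½−0|]
a ↔ (a ↔ b) = I ↔ I = true
a → (a ↔ (a ↔ b)) = I → true = true
They differ because K3 and Łukasiewicz three-valued logic Ł3 treat I differently under implication.

I; true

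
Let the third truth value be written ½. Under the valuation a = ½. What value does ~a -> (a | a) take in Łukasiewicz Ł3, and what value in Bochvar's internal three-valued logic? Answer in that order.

In Łukasiewicz Ł3: ~a = ~½ = ½
a | a = ½ | ½ = ½
~a -> (a | a) = ½ -> ½ = 1  [min(1, 1−½+½)]
In Bochvar's internal three-valued logic: ~a = ~½ = ½
a | a = ½ | ½ = ½
~a -> (a | a) = ½ -> ½ = ½  [any arg is the third value ⇒ result is the third value]
They differ because Łukasiewicz Ł3 and Bochvar's internal three-valued logic treat ½ differently under the binary connectives.

1; ½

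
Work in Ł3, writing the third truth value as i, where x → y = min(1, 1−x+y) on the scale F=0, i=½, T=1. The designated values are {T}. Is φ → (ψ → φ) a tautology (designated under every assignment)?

Every assignment of φ, ψ over {T, i, F} gives a value in {T}.
In particular, with φ=i, ψ=i: φ → (ψ → φ) = T.

Yes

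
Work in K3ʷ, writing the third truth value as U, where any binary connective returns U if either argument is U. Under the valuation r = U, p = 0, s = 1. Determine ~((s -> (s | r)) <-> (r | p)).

s | r = 1 | U = U
s -> (s | r) = 1 -> U = U  [any arg is the third value ⇒ result is the third value]
r | p = U | 0 = U
(s -> (s | r)) <-> (r | p) = U <-> U = U
~((s -> (s | r)) <-> (r | p)) = ~U = U

U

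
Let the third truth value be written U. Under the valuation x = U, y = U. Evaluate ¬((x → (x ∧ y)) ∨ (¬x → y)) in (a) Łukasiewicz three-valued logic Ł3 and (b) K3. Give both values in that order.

false; U

In Łukasiewicz three-valued logic Ł3: x ∧ y = U ∧ U = U
x → (x ∧ y) = U → U = true  [min(1, 1−½+½)]
¬x = ¬U = U
¬x → y = U → U = true
(x → (x ∧ y)) ∨ (¬x → y) = true ∨ true = true
¬((x → (x ∧ y)) ∨ (¬x → y)) = ¬true = false
In K3: x ∧ y = U ∧ U = U
x → (x ∧ y) = U → U = U  [¬U ∨ U]
¬x = ¬U = U
¬x → y = U → U = U
(x → (x ∧ y)) ∨ (¬x → y) = U ∨ U = U
¬((x → (x ∧ y)) ∨ (¬x → y)) = ¬U = U
They differ because Łukasiewicz three-valued logic Ł3 and K3 treat U differently under implication.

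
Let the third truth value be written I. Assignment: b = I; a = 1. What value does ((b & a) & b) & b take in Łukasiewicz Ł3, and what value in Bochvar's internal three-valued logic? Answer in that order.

In Łukasiewicz Ł3: b & a = I & 1 = I
(b & a) & b = I & I = I
((b & a) & b) & b = I & I = I
In Bochvar's internal three-valued logic: b & a = I & 1 = I
(b & a) & b = I & I = I
((b & a) & b) & b = I & I = I

I; I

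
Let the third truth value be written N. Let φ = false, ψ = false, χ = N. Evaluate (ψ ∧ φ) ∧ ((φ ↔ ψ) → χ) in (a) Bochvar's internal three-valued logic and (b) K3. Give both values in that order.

N; false

In Bochvar's internal three-valued logic: ψ ∧ φ = false ∧ false = false
φ ↔ ψ = false ↔ false = true
(φ ↔ ψ) → χ = true → N = N
(ψ ∧ φ) ∧ ((φ ↔ ψ) → χ) = false ∧ N = N
In K3: ψ ∧ φ = false ∧ false = false
φ ↔ ψ = false ↔ false = true
(φ ↔ ψ) → χ = true → N = N  [¬true ∨ N]
(ψ ∧ φ) ∧ ((φ ↔ ψ) → χ) = false ∧ N = false
They differ because Bochvar's internal three-valued logic and K3 treat N differently under the binary connectives.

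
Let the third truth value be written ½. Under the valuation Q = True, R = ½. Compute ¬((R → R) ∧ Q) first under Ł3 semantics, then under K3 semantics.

In Ł3: R → R = ½ → ½ = True  [min(1, 1−½+½)]
(R → R) ∧ Q = True ∧ True = True
¬((R → R) ∧ Q) = ¬True = False
In K3: R → R = ½ → ½ = ½  [¬½ ∨ ½]
(R → R) ∧ Q = ½ ∧ True = ½
¬((R → R) ∧ Q) = ¬½ = ½
They differ because Ł3 and K3 treat ½ differently under implication.

False; ½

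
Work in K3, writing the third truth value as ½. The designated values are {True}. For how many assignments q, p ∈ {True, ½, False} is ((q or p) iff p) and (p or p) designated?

Designated under: (q=True, p=True); (q=½, p=True); (q=False, p=True).

3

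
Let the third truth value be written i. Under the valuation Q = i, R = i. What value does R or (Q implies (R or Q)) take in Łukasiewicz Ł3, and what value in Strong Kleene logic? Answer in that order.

⊤; i

In Łukasiewicz Ł3: R or Q = i or i = i
Q implies (R or Q) = i implies i = ⊤  [min(1, 1−½+½)]
R or (Q implies (R or Q)) = i or ⊤ = ⊤
In Strong Kleene logic: R or Q = i or i = i
Q implies (R or Q) = i implies i = i  [not i or i]
R or (Q implies (R or Q)) = i or i = i
They differ because Łukasiewicz Ł3 and Strong Kleene logic treat i differently under implication.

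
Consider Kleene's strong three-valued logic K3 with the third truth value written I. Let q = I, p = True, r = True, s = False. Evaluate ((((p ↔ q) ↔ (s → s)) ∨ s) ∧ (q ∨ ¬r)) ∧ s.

False

p ↔ q = True ↔ I = I
s → s = False → False = True
(p ↔ q) ↔ (s → s) = I ↔ True = I
((p ↔ q) ↔ (s → s)) ∨ s = I ∨ False = I
¬r = ¬True = False
q ∨ ¬r = I ∨ False = I
(((p ↔ q) ↔ (s → s)) ∨ s) ∧ (q ∨ ¬r) = I ∧ I = I
((((p ↔ q) ↔ (s → s)) ∨ s) ∧ (q ∨ ¬r)) ∧ s = I ∧ False = False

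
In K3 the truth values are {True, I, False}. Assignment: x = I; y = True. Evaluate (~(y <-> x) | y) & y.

y <-> x = True <-> I = I
~(y <-> x) = ~I = I
~(y <-> x) | y = I | True = True
(~(y <-> x) | y) & y = True & True = True

True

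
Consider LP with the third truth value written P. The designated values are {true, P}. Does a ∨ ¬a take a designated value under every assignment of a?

Yes

Every assignment of a over {true, P, false} gives a value in {true, P}.
In particular, with a=P: a ∨ ¬a = P.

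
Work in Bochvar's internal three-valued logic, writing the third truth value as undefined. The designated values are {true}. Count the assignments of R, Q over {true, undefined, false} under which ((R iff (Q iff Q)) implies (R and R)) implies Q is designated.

Designated under: (R=true, Q=true); (R=false, Q=true).

2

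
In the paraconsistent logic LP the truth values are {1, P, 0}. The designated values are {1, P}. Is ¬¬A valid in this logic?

No

Countermodel: A=0 gives 0, which is not designated.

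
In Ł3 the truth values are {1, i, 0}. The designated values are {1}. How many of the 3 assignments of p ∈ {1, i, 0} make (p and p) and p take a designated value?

p=1: 1 ✓
p=i: i ·
p=0: 0 ·

1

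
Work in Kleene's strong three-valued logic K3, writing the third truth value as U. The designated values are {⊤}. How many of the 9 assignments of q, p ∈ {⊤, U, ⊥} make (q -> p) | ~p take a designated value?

7

Of the 9 assignments, 7 give a value in {⊤}.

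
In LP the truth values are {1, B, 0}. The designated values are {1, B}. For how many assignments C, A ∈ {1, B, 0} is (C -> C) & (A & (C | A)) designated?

Of the 9 assignments, 6 give a value in {1, B}.

6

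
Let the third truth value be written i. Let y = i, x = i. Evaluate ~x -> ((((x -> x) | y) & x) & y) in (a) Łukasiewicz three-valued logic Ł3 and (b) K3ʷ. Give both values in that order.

T; i

In Łukasiewicz three-valued logic Ł3: ~x = ~i = i
x -> x = i -> i = T  [min(1, 1−½+½)]
(x -> x) | y = T | i = T
((x -> x) | y) & x = T & i = i
(((x -> x) | y) & x) & y = i & i = i
~x -> ((((x -> x) | y) & x) & y) = i -> i = T
In K3ʷ: ~x = ~i = i
x -> x = i -> i = i  [any arg is the third value ⇒ result is the third value]
(x -> x) | y = i | i = i
((x -> x) | y) & x = i & i = i
(((x -> x) | y) & x) & y = i & i = i
~x -> ((((x -> x) | y) & x) & y) = i -> i = i
They differ because Łukasiewicz three-valued logic Ł3 and K3ʷ treat i differently under the binary connectives.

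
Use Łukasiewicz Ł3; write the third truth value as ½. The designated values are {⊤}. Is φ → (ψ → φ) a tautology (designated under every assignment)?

Every assignment of φ, ψ over {⊤, ½, ⊥} gives a value in {⊤}.
In particular, with φ=½, ψ=½: φ → (ψ → φ) = ⊤.

Yes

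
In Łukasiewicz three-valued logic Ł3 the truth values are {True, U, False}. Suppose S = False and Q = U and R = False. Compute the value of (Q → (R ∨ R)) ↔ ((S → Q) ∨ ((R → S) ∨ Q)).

R ∨ R = False ∨ False = False
Q → (R ∨ R) = U → False = U  [min(1, 1−½+0)]
S → Q = False → U = True
R → S = False → False = True
(R → S) ∨ Q = True ∨ U = True
(S → Q) ∨ ((R → S) ∨ Q) = True ∨ True = True
(Q → (R ∨ R)) ↔ ((S → Q) ∨ ((R → S) ∨ Q)) = U ↔ True = U

U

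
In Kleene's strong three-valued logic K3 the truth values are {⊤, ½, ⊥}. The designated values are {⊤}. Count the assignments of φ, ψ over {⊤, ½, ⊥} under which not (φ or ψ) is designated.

Designated under: (φ=⊥, ψ=⊥).

1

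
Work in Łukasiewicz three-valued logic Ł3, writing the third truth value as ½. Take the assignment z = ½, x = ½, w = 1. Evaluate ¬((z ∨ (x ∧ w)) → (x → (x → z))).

x ∧ w = ½ ∧ 1 = ½
z ∨ (x ∧ w) = ½ ∨ ½ = ½
x → z = ½ → ½ = 1  [min(1, 1−½+½)]
x → (x → z) = ½ → 1 = 1
(z ∨ (x ∧ w)) → (x → (x → z)) = ½ → 1 = 1
¬((z ∨ (x ∧ w)) → (x → (x → z))) = ¬1 = 0

0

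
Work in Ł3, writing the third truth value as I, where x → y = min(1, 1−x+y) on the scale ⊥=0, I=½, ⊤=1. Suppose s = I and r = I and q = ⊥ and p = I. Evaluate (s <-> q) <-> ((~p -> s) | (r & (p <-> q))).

I

s <-> q = I <-> ⊥ = I  [1 − |½−0|]
~p = ~I = I
~p -> s = I -> I = ⊤
p <-> q = I <-> ⊥ = I
r & (p <-> q) = I & I = I
(~p -> s) | (r & (p <-> q)) = ⊤ | I = ⊤
(s <-> q) <-> ((~p -> s) | (r & (p <-> q))) = I <-> ⊤ = I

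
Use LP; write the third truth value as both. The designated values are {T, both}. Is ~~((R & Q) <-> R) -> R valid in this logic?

No

Countermodel: R=F, Q=T gives F, which is not designated.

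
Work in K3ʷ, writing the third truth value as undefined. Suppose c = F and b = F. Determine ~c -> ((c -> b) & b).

~c = ~F = T
c -> b = F -> F = T
(c -> b) & b = T & F = F
~c -> ((c -> b) & b) = T -> F = F

F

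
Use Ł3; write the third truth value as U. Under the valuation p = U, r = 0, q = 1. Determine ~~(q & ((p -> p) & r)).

0

p -> p = U -> U = 1  [min(1, 1−½+½)]
(p -> p) & r = 1 & 0 = 0
q & ((p -> p) & r) = 1 & 0 = 0
~(q & ((p -> p) & r)) = ~0 = 1
~~(q & ((p -> p) & r)) = ~1 = 0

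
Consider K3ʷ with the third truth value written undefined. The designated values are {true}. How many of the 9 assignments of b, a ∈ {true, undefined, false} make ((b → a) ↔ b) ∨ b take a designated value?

Designated under: (b=true, a=true); (b=true, a=false).

2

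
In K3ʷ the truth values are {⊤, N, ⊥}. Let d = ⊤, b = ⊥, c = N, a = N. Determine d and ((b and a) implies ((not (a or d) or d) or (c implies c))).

N

b and a = ⊥ and N = N
a or d = N or ⊤ = N
not (a or d) = not N = N
not (a or d) or d = N or ⊤ = N
c implies c = N implies N = N  [any arg is the third value ⇒ result is the third value]
(not (a or d) or d) or (c implies c) = N or N = N
(b and a) implies ((not (a or d) or d) or (c implies c)) = N implies N = N
d and ((b and a) implies ((not (a or d) or d) or (c implies c))) = ⊤ and N = N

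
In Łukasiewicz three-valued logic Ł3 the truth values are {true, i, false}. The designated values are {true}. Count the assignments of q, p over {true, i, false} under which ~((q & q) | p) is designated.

1

Designated under: (q=false, p=false).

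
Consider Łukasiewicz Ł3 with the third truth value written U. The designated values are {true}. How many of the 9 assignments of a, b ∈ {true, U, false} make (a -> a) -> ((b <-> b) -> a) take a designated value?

Designated under: (a=true, b=true); (a=true, b=U); (a=true, b=false).

3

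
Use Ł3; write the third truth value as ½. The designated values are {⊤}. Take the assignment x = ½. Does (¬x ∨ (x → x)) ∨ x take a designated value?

¬x = ¬½ = ½
x → x = ½ → ½ = ⊤  [min(1, 1−½+½)]
¬x ∨ (x → x) = ½ ∨ ⊤ = ⊤
(¬x ∨ (x → x)) ∨ x = ⊤ ∨ ½ = ⊤
⊤ ∈ {⊤}.

Yes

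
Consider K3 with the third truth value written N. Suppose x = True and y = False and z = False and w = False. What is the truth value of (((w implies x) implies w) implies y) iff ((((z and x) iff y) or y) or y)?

True

w implies x = False implies True = True
(w implies x) implies w = True implies False = False
((w implies x) implies w) implies y = False implies False = True
z and x = False and True = False
(z and x) iff y = False iff False = True
((z and x) iff y) or y = True or False = True
(((z and x) iff y) or y) or y = True or False = True
(((w implies x) implies w) implies y) iff ((((z and x) iff y) or y) or y) = True iff True = True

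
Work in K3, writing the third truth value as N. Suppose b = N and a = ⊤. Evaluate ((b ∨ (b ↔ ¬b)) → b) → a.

⊤

¬b = ¬N = N
b ↔ ¬b = N ↔ N = N
b ∨ (b ↔ ¬b) = N ∨ N = N
(b ∨ (b ↔ ¬b)) → b = N → N = N
((b ∨ (b ↔ ¬b)) → b) → a = N → ⊤ = ⊤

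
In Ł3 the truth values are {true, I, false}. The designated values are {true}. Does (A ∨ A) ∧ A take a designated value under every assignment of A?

No

Countermodel: A=I gives I, which is not designated.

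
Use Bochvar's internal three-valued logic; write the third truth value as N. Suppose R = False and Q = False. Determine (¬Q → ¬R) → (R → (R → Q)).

True

¬Q = ¬False = True
¬R = ¬False = True
¬Q → ¬R = True → True = True
R → Q = False → False = True
R → (R → Q) = False → True = True
(¬Q → ¬R) → (R → (R → Q)) = True → True = True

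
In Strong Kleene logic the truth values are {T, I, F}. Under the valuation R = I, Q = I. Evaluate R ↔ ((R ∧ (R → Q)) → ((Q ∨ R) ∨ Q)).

I

R → Q = I → I = I  [¬I ∨ I]
R ∧ (R → Q) = I ∧ I = I
Q ∨ R = I ∨ I = I
(Q ∨ R) ∨ Q = I ∨ I = I
(R ∧ (R → Q)) → ((Q ∨ R) ∨ Q) = I → I = I
R ↔ ((R ∧ (R → Q)) → ((Q ∨ R) ∨ Q)) = I ↔ I = I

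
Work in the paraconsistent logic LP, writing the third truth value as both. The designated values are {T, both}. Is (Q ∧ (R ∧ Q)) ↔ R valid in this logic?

No

Countermodel: Q=F, R=T gives F, which is not designated.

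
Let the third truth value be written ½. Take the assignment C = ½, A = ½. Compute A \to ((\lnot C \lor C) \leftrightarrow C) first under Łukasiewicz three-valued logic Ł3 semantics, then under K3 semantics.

In Łukasiewicz three-valued logic Ł3: \lnot C = \lnot ½ = ½
\lnot C \lor C = ½ \lor ½ = ½
(\lnot C \lor C) \leftrightarrow C = ½ \leftrightarrow ½ = true  [1 − |½−½|]
A \to ((\lnot C \lor C) \leftrightarrow C) = ½ \to true = true
In K3: \lnot C = \lnot ½ = ½
\lnot C \lor C = ½ \lor ½ = ½
(\lnot C \lor C) \leftrightarrow C = ½ \leftrightarrow ½ = ½
A \to ((\lnot C \lor C) \leftrightarrow C) = ½ \to ½ = ½
They differ because Łukasiewicz three-valued logic Ł3 and K3 treat ½ differently under implication.

true; ½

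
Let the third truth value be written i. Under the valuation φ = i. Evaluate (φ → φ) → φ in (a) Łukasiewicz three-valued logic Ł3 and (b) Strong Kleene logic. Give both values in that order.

i; i

In Łukasiewicz three-valued logic Ł3: φ → φ = i → i = ⊤  [min(1, 1−½+½)]
(φ → φ) → φ = ⊤ → i = i
In Strong Kleene logic: φ → φ = i → i = i
(φ → φ) → φ = i → i = i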